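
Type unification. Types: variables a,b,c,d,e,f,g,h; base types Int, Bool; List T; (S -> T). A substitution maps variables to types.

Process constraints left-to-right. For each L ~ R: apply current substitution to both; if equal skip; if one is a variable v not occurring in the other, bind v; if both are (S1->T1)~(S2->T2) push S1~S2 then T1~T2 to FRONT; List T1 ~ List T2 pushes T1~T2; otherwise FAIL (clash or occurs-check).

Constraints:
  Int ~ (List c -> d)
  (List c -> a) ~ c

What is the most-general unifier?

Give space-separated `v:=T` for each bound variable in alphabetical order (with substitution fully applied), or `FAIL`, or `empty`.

Answer: FAIL

Derivation:
step 1: unify Int ~ (List c -> d)  [subst: {-} | 1 pending]
  clash: Int vs (List c -> d)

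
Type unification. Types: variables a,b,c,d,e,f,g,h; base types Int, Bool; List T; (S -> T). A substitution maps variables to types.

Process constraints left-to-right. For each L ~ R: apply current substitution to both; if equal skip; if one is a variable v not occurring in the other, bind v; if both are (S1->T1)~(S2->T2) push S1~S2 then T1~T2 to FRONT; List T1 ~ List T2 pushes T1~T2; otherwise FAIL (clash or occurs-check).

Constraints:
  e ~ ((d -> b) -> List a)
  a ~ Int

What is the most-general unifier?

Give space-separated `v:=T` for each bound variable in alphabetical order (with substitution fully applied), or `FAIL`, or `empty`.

Answer: a:=Int e:=((d -> b) -> List Int)

Derivation:
step 1: unify e ~ ((d -> b) -> List a)  [subst: {-} | 1 pending]
  bind e := ((d -> b) -> List a)
step 2: unify a ~ Int  [subst: {e:=((d -> b) -> List a)} | 0 pending]
  bind a := Int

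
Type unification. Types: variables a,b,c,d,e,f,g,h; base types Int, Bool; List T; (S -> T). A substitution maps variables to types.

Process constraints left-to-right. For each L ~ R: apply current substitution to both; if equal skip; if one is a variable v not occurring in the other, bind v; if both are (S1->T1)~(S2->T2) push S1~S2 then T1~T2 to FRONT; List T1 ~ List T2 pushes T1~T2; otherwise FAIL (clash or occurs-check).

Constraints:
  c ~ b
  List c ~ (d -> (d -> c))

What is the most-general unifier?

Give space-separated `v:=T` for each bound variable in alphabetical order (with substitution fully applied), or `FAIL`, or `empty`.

Answer: FAIL

Derivation:
step 1: unify c ~ b  [subst: {-} | 1 pending]
  bind c := b
step 2: unify List b ~ (d -> (d -> b))  [subst: {c:=b} | 0 pending]
  clash: List b vs (d -> (d -> b))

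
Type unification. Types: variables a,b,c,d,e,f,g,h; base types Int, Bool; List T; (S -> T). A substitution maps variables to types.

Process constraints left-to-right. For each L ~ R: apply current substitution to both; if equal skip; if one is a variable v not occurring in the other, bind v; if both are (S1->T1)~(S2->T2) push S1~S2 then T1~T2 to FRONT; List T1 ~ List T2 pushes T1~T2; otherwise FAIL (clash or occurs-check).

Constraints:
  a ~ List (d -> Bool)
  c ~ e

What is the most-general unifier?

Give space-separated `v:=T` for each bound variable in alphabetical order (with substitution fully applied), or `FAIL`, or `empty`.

Answer: a:=List (d -> Bool) c:=e

Derivation:
step 1: unify a ~ List (d -> Bool)  [subst: {-} | 1 pending]
  bind a := List (d -> Bool)
step 2: unify c ~ e  [subst: {a:=List (d -> Bool)} | 0 pending]
  bind c := e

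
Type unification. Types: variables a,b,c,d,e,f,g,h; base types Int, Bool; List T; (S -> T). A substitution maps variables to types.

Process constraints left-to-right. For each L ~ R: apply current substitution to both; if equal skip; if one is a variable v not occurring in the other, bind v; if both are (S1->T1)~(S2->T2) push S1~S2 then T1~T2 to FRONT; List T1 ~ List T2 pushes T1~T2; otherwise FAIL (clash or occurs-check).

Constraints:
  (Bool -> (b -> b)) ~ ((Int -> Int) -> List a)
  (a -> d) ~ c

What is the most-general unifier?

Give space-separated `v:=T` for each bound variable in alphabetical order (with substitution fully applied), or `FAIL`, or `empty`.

step 1: unify (Bool -> (b -> b)) ~ ((Int -> Int) -> List a)  [subst: {-} | 1 pending]
  -> decompose arrow: push Bool~(Int -> Int), (b -> b)~List a
step 2: unify Bool ~ (Int -> Int)  [subst: {-} | 2 pending]
  clash: Bool vs (Int -> Int)

Answer: FAIL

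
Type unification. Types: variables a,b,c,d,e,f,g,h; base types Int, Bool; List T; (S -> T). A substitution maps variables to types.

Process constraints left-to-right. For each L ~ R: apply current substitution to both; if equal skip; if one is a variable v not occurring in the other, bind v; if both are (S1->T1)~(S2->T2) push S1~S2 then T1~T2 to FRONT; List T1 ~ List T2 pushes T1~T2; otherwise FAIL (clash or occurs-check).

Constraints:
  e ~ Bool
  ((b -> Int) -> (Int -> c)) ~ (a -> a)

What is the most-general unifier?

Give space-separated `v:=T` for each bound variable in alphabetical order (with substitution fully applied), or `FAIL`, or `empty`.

Answer: a:=(Int -> Int) b:=Int c:=Int e:=Bool

Derivation:
step 1: unify e ~ Bool  [subst: {-} | 1 pending]
  bind e := Bool
step 2: unify ((b -> Int) -> (Int -> c)) ~ (a -> a)  [subst: {e:=Bool} | 0 pending]
  -> decompose arrow: push (b -> Int)~a, (Int -> c)~a
step 3: unify (b -> Int) ~ a  [subst: {e:=Bool} | 1 pending]
  bind a := (b -> Int)
step 4: unify (Int -> c) ~ (b -> Int)  [subst: {e:=Bool, a:=(b -> Int)} | 0 pending]
  -> decompose arrow: push Int~b, c~Int
step 5: unify Int ~ b  [subst: {e:=Bool, a:=(b -> Int)} | 1 pending]
  bind b := Int
step 6: unify c ~ Int  [subst: {e:=Bool, a:=(b -> Int), b:=Int} | 0 pending]
  bind c := Int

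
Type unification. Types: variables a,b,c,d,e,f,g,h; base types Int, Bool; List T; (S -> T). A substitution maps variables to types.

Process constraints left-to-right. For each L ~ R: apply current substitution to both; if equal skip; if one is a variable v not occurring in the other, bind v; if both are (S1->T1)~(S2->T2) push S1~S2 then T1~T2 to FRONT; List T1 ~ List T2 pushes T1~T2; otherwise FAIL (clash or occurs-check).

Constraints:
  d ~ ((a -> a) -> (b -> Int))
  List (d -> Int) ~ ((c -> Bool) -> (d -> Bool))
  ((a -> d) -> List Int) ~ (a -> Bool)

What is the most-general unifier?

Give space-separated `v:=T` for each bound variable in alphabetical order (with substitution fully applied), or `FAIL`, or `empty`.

step 1: unify d ~ ((a -> a) -> (b -> Int))  [subst: {-} | 2 pending]
  bind d := ((a -> a) -> (b -> Int))
step 2: unify List (((a -> a) -> (b -> Int)) -> Int) ~ ((c -> Bool) -> (((a -> a) -> (b -> Int)) -> Bool))  [subst: {d:=((a -> a) -> (b -> Int))} | 1 pending]
  clash: List (((a -> a) -> (b -> Int)) -> Int) vs ((c -> Bool) -> (((a -> a) -> (b -> Int)) -> Bool))

Answer: FAIL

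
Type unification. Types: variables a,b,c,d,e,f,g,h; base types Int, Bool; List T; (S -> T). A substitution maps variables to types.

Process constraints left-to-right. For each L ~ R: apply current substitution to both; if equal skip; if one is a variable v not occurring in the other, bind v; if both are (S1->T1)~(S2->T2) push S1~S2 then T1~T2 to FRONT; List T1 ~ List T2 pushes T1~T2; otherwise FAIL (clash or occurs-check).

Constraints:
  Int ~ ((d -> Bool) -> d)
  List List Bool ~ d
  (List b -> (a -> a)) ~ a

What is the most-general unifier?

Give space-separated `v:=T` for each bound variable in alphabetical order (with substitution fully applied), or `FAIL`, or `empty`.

Answer: FAIL

Derivation:
step 1: unify Int ~ ((d -> Bool) -> d)  [subst: {-} | 2 pending]
  clash: Int vs ((d -> Bool) -> d)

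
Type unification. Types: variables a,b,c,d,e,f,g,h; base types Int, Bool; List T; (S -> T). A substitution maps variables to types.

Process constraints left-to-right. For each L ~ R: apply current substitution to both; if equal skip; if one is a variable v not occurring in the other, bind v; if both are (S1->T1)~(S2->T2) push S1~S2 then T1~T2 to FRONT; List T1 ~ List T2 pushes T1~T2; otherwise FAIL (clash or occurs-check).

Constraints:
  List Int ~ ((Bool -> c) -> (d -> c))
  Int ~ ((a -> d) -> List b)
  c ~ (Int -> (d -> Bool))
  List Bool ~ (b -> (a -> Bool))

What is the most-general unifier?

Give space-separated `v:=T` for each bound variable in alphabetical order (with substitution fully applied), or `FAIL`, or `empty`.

step 1: unify List Int ~ ((Bool -> c) -> (d -> c))  [subst: {-} | 3 pending]
  clash: List Int vs ((Bool -> c) -> (d -> c))

Answer: FAIL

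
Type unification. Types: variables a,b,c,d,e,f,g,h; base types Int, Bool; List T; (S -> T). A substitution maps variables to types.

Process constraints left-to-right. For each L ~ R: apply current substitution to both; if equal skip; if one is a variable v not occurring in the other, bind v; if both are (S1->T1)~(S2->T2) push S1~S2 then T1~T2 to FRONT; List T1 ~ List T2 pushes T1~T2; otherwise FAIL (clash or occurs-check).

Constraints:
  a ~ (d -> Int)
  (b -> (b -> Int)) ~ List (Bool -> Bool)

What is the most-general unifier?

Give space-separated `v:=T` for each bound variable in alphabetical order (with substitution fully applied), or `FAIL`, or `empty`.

step 1: unify a ~ (d -> Int)  [subst: {-} | 1 pending]
  bind a := (d -> Int)
step 2: unify (b -> (b -> Int)) ~ List (Bool -> Bool)  [subst: {a:=(d -> Int)} | 0 pending]
  clash: (b -> (b -> Int)) vs List (Bool -> Bool)

Answer: FAIL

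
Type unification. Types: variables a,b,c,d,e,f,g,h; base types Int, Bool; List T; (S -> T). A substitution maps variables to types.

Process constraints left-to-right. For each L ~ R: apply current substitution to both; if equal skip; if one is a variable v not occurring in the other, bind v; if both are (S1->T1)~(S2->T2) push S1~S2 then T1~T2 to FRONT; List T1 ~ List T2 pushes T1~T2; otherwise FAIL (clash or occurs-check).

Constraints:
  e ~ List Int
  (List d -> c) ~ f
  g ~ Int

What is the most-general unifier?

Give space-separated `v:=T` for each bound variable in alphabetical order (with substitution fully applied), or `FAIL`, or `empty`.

Answer: e:=List Int f:=(List d -> c) g:=Int

Derivation:
step 1: unify e ~ List Int  [subst: {-} | 2 pending]
  bind e := List Int
step 2: unify (List d -> c) ~ f  [subst: {e:=List Int} | 1 pending]
  bind f := (List d -> c)
step 3: unify g ~ Int  [subst: {e:=List Int, f:=(List d -> c)} | 0 pending]
  bind g := Int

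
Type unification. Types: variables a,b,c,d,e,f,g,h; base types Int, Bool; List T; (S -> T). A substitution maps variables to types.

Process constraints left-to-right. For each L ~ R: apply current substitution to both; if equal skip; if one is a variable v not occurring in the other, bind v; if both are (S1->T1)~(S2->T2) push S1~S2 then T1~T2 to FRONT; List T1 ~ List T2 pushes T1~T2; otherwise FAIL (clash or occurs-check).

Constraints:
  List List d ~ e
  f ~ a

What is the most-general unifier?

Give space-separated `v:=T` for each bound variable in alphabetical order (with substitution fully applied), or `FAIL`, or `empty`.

Answer: e:=List List d f:=a

Derivation:
step 1: unify List List d ~ e  [subst: {-} | 1 pending]
  bind e := List List d
step 2: unify f ~ a  [subst: {e:=List List d} | 0 pending]
  bind f := a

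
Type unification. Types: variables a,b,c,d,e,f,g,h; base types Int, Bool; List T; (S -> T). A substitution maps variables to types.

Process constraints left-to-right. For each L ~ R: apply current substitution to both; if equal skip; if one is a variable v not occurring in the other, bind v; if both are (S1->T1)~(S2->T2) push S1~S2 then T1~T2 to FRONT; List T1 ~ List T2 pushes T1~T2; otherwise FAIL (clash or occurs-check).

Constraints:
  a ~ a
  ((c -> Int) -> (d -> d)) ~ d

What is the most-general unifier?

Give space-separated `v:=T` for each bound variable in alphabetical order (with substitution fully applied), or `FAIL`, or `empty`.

Answer: FAIL

Derivation:
step 1: unify a ~ a  [subst: {-} | 1 pending]
  -> identical, skip
step 2: unify ((c -> Int) -> (d -> d)) ~ d  [subst: {-} | 0 pending]
  occurs-check fail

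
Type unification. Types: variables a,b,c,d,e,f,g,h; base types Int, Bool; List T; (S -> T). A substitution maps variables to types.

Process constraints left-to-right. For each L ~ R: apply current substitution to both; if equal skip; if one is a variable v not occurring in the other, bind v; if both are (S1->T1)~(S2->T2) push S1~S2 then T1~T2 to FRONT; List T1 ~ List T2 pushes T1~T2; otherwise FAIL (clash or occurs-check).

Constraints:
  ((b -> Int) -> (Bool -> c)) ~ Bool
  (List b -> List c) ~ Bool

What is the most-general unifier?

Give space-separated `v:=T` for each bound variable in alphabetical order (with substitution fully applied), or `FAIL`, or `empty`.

Answer: FAIL

Derivation:
step 1: unify ((b -> Int) -> (Bool -> c)) ~ Bool  [subst: {-} | 1 pending]
  clash: ((b -> Int) -> (Bool -> c)) vs Bool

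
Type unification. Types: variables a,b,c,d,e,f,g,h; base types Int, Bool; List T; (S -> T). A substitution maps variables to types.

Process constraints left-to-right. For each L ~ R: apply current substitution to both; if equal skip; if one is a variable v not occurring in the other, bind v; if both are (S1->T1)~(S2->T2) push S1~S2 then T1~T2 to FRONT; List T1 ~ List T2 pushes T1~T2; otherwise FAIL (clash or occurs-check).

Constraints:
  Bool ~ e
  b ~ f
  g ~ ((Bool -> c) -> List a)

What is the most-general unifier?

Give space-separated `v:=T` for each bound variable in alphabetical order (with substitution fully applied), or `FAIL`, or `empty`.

Answer: b:=f e:=Bool g:=((Bool -> c) -> List a)

Derivation:
step 1: unify Bool ~ e  [subst: {-} | 2 pending]
  bind e := Bool
step 2: unify b ~ f  [subst: {e:=Bool} | 1 pending]
  bind b := f
step 3: unify g ~ ((Bool -> c) -> List a)  [subst: {e:=Bool, b:=f} | 0 pending]
  bind g := ((Bool -> c) -> List a)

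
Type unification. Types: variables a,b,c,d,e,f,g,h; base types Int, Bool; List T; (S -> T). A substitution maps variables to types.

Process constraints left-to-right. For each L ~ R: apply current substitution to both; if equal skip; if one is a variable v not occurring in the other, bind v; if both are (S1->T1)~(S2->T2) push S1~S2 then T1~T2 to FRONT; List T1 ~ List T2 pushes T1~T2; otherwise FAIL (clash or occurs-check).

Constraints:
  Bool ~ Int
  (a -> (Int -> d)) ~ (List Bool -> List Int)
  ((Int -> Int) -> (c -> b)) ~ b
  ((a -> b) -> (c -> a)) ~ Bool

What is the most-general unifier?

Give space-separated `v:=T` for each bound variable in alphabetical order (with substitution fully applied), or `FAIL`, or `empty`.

step 1: unify Bool ~ Int  [subst: {-} | 3 pending]
  clash: Bool vs Int

Answer: FAIL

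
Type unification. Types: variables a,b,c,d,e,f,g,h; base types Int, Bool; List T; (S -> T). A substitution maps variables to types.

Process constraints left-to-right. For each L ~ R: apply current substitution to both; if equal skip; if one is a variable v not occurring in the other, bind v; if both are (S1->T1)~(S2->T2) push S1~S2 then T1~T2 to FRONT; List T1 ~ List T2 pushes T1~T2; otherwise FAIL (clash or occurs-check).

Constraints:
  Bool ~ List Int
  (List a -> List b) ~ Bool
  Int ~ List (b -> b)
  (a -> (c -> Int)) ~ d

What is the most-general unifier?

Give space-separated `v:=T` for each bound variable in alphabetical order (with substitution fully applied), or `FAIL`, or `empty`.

Answer: FAIL

Derivation:
step 1: unify Bool ~ List Int  [subst: {-} | 3 pending]
  clash: Bool vs List Int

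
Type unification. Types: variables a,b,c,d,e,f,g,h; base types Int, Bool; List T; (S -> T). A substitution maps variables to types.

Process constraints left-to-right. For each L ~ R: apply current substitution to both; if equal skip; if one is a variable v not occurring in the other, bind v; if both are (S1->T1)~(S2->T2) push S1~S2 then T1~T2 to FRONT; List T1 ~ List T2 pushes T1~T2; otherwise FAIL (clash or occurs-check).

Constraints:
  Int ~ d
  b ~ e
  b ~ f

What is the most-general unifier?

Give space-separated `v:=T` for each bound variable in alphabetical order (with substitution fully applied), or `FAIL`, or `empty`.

Answer: b:=f d:=Int e:=f

Derivation:
step 1: unify Int ~ d  [subst: {-} | 2 pending]
  bind d := Int
step 2: unify b ~ e  [subst: {d:=Int} | 1 pending]
  bind b := e
step 3: unify e ~ f  [subst: {d:=Int, b:=e} | 0 pending]
  bind e := f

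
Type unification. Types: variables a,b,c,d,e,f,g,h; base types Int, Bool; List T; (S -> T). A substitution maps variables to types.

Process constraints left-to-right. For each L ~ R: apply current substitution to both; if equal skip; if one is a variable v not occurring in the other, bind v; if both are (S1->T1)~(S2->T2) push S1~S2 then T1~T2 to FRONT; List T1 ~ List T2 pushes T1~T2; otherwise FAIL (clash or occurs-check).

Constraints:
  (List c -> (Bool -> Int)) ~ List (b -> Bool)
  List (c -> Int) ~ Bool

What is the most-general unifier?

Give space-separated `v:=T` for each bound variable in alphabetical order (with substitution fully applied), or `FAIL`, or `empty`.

step 1: unify (List c -> (Bool -> Int)) ~ List (b -> Bool)  [subst: {-} | 1 pending]
  clash: (List c -> (Bool -> Int)) vs List (b -> Bool)

Answer: FAIL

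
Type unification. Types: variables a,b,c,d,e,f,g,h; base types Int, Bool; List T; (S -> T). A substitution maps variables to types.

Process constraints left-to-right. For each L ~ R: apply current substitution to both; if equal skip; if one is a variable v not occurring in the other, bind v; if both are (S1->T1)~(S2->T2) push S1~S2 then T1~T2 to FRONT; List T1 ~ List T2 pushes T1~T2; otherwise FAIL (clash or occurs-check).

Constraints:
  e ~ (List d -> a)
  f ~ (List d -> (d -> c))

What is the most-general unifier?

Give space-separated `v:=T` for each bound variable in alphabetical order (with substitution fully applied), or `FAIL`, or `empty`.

Answer: e:=(List d -> a) f:=(List d -> (d -> c))

Derivation:
step 1: unify e ~ (List d -> a)  [subst: {-} | 1 pending]
  bind e := (List d -> a)
step 2: unify f ~ (List d -> (d -> c))  [subst: {e:=(List d -> a)} | 0 pending]
  bind f := (List d -> (d -> c))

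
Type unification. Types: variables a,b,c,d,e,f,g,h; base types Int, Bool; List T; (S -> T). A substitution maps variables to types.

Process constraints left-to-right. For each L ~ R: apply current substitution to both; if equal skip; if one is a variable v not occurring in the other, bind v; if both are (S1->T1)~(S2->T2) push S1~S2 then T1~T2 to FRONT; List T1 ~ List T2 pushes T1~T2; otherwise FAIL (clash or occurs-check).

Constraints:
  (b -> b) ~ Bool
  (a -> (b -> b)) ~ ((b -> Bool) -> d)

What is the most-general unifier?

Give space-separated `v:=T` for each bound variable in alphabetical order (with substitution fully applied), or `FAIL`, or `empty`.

step 1: unify (b -> b) ~ Bool  [subst: {-} | 1 pending]
  clash: (b -> b) vs Bool

Answer: FAIL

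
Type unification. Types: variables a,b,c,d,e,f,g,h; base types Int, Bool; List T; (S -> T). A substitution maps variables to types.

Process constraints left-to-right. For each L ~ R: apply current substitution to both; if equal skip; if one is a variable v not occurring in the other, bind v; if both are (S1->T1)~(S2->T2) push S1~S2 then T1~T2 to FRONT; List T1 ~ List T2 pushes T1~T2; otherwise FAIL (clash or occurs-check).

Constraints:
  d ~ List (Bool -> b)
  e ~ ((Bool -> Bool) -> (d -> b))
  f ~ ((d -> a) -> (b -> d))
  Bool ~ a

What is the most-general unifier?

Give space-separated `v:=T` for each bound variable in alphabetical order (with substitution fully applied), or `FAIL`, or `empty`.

Answer: a:=Bool d:=List (Bool -> b) e:=((Bool -> Bool) -> (List (Bool -> b) -> b)) f:=((List (Bool -> b) -> Bool) -> (b -> List (Bool -> b)))

Derivation:
step 1: unify d ~ List (Bool -> b)  [subst: {-} | 3 pending]
  bind d := List (Bool -> b)
step 2: unify e ~ ((Bool -> Bool) -> (List (Bool -> b) -> b))  [subst: {d:=List (Bool -> b)} | 2 pending]
  bind e := ((Bool -> Bool) -> (List (Bool -> b) -> b))
step 3: unify f ~ ((List (Bool -> b) -> a) -> (b -> List (Bool -> b)))  [subst: {d:=List (Bool -> b), e:=((Bool -> Bool) -> (List (Bool -> b) -> b))} | 1 pending]
  bind f := ((List (Bool -> b) -> a) -> (b -> List (Bool -> b)))
step 4: unify Bool ~ a  [subst: {d:=List (Bool -> b), e:=((Bool -> Bool) -> (List (Bool -> b) -> b)), f:=((List (Bool -> b) -> a) -> (b -> List (Bool -> b)))} | 0 pending]
  bind a := Bool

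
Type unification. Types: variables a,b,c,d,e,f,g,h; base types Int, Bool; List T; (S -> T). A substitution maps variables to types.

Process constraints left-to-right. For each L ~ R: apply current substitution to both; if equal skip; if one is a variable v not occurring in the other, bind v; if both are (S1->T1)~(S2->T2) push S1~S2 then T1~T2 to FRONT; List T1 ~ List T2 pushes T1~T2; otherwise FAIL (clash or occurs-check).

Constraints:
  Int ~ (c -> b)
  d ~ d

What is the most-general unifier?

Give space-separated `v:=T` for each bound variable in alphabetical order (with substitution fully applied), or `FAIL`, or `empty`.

step 1: unify Int ~ (c -> b)  [subst: {-} | 1 pending]
  clash: Int vs (c -> b)

Answer: FAIL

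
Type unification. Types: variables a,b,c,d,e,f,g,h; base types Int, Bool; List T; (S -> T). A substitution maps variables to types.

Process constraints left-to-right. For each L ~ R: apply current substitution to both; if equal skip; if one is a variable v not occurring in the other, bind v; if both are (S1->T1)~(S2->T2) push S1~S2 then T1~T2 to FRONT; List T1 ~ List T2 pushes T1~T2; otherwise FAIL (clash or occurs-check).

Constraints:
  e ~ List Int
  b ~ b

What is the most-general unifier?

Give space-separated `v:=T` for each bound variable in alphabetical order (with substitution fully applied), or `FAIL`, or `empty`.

Answer: e:=List Int

Derivation:
step 1: unify e ~ List Int  [subst: {-} | 1 pending]
  bind e := List Int
step 2: unify b ~ b  [subst: {e:=List Int} | 0 pending]
  -> identical, skip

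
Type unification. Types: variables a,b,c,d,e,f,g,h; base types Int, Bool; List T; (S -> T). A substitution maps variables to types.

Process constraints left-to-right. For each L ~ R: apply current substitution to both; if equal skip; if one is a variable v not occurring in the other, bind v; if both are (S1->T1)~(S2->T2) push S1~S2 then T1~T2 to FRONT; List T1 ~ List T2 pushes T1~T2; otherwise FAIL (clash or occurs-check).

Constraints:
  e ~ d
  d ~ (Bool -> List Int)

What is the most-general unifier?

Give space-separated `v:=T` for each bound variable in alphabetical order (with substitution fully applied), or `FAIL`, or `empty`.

step 1: unify e ~ d  [subst: {-} | 1 pending]
  bind e := d
step 2: unify d ~ (Bool -> List Int)  [subst: {e:=d} | 0 pending]
  bind d := (Bool -> List Int)

Answer: d:=(Bool -> List Int) e:=(Bool -> List Int)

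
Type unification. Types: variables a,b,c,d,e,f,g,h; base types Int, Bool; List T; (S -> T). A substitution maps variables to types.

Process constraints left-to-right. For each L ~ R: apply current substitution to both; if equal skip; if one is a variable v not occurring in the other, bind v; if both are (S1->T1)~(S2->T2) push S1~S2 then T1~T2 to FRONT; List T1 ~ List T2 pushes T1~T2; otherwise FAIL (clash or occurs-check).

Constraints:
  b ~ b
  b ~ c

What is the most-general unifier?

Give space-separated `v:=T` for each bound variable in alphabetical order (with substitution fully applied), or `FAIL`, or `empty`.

Answer: b:=c

Derivation:
step 1: unify b ~ b  [subst: {-} | 1 pending]
  -> identical, skip
step 2: unify b ~ c  [subst: {-} | 0 pending]
  bind b := c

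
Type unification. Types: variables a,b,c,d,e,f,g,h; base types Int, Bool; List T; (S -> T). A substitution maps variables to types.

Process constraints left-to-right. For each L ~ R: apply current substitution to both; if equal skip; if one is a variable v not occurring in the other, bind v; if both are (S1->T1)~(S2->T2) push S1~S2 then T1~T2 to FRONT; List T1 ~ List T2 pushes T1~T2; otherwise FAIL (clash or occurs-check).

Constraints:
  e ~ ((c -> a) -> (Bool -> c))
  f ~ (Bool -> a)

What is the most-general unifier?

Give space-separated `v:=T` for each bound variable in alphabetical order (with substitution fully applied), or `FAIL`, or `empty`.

step 1: unify e ~ ((c -> a) -> (Bool -> c))  [subst: {-} | 1 pending]
  bind e := ((c -> a) -> (Bool -> c))
step 2: unify f ~ (Bool -> a)  [subst: {e:=((c -> a) -> (Bool -> c))} | 0 pending]
  bind f := (Bool -> a)

Answer: e:=((c -> a) -> (Bool -> c)) f:=(Bool -> a)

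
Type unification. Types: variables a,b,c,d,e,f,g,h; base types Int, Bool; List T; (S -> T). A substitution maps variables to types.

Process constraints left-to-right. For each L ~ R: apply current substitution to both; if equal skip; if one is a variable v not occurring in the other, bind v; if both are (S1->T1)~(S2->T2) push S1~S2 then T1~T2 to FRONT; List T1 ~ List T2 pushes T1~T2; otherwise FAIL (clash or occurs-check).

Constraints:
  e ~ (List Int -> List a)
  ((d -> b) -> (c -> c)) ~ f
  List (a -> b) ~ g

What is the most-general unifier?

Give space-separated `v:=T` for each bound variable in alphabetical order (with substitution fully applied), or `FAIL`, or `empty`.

step 1: unify e ~ (List Int -> List a)  [subst: {-} | 2 pending]
  bind e := (List Int -> List a)
step 2: unify ((d -> b) -> (c -> c)) ~ f  [subst: {e:=(List Int -> List a)} | 1 pending]
  bind f := ((d -> b) -> (c -> c))
step 3: unify List (a -> b) ~ g  [subst: {e:=(List Int -> List a), f:=((d -> b) -> (c -> c))} | 0 pending]
  bind g := List (a -> b)

Answer: e:=(List Int -> List a) f:=((d -> b) -> (c -> c)) g:=List (a -> b)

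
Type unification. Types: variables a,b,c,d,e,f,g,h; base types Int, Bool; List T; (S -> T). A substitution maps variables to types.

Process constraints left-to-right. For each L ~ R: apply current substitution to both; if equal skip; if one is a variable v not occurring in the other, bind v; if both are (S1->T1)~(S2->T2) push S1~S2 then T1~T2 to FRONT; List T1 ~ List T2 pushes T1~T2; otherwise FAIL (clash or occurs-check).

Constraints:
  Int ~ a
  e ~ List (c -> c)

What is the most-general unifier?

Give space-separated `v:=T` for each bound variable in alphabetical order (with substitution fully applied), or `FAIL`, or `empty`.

Answer: a:=Int e:=List (c -> c)

Derivation:
step 1: unify Int ~ a  [subst: {-} | 1 pending]
  bind a := Int
step 2: unify e ~ List (c -> c)  [subst: {a:=Int} | 0 pending]
  bind e := List (c -> c)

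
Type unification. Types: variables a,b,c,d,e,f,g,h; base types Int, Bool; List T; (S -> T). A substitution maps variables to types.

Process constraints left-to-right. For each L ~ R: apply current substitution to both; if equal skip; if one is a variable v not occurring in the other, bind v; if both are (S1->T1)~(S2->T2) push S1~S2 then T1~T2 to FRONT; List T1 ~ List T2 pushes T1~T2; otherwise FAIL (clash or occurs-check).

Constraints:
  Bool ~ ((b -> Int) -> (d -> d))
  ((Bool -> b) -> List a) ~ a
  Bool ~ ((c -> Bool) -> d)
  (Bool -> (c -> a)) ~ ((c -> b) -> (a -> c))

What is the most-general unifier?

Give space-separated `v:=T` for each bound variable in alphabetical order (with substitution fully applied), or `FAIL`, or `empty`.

step 1: unify Bool ~ ((b -> Int) -> (d -> d))  [subst: {-} | 3 pending]
  clash: Bool vs ((b -> Int) -> (d -> d))

Answer: FAIL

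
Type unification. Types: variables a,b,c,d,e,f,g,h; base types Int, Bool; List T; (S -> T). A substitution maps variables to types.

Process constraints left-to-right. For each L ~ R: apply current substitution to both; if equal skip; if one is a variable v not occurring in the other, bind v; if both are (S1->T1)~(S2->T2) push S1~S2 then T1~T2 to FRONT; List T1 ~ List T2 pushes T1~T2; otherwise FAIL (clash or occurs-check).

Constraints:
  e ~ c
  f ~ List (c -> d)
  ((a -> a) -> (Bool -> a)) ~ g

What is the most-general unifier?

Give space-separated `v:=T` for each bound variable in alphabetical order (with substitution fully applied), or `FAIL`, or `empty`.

Answer: e:=c f:=List (c -> d) g:=((a -> a) -> (Bool -> a))

Derivation:
step 1: unify e ~ c  [subst: {-} | 2 pending]
  bind e := c
step 2: unify f ~ List (c -> d)  [subst: {e:=c} | 1 pending]
  bind f := List (c -> d)
step 3: unify ((a -> a) -> (Bool -> a)) ~ g  [subst: {e:=c, f:=List (c -> d)} | 0 pending]
  bind g := ((a -> a) -> (Bool -> a))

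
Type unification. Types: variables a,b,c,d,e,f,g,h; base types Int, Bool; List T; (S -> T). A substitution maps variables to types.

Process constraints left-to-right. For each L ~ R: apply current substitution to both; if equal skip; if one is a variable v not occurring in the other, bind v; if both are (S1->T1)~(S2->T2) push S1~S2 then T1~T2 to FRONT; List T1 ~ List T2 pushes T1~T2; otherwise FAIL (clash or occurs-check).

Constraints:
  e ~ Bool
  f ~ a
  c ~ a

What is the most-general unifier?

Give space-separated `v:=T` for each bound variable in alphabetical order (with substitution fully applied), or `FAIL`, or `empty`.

step 1: unify e ~ Bool  [subst: {-} | 2 pending]
  bind e := Bool
step 2: unify f ~ a  [subst: {e:=Bool} | 1 pending]
  bind f := a
step 3: unify c ~ a  [subst: {e:=Bool, f:=a} | 0 pending]
  bind c := a

Answer: c:=a e:=Bool f:=a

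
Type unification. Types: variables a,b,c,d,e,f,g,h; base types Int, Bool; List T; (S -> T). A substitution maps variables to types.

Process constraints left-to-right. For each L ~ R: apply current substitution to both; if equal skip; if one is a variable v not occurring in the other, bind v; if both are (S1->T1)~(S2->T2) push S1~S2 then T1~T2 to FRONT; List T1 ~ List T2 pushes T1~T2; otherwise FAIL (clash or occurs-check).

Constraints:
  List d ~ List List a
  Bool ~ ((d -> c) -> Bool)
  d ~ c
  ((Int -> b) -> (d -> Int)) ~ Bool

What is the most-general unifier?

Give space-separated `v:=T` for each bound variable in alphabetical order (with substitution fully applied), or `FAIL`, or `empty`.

Answer: FAIL

Derivation:
step 1: unify List d ~ List List a  [subst: {-} | 3 pending]
  -> decompose List: push d~List a
step 2: unify d ~ List a  [subst: {-} | 3 pending]
  bind d := List a
step 3: unify Bool ~ ((List a -> c) -> Bool)  [subst: {d:=List a} | 2 pending]
  clash: Bool vs ((List a -> c) -> Bool)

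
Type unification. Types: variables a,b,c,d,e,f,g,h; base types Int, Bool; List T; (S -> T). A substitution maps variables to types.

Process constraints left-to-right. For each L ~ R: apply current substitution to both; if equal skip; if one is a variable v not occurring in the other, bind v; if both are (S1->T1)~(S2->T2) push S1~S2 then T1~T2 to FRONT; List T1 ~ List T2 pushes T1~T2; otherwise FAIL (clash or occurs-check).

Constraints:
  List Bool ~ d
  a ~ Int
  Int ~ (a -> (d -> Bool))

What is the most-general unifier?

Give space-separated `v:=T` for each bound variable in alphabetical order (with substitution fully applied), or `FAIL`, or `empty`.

Answer: FAIL

Derivation:
step 1: unify List Bool ~ d  [subst: {-} | 2 pending]
  bind d := List Bool
step 2: unify a ~ Int  [subst: {d:=List Bool} | 1 pending]
  bind a := Int
step 3: unify Int ~ (Int -> (List Bool -> Bool))  [subst: {d:=List Bool, a:=Int} | 0 pending]
  clash: Int vs (Int -> (List Bool -> Bool))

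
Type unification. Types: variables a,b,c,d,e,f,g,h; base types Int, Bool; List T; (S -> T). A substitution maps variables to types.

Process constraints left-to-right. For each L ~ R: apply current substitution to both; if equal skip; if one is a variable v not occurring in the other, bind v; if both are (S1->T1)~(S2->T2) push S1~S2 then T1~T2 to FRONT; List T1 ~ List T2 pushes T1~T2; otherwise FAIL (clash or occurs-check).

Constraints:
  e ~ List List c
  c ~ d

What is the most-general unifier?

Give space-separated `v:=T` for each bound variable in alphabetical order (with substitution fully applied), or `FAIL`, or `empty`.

step 1: unify e ~ List List c  [subst: {-} | 1 pending]
  bind e := List List c
step 2: unify c ~ d  [subst: {e:=List List c} | 0 pending]
  bind c := d

Answer: c:=d e:=List List d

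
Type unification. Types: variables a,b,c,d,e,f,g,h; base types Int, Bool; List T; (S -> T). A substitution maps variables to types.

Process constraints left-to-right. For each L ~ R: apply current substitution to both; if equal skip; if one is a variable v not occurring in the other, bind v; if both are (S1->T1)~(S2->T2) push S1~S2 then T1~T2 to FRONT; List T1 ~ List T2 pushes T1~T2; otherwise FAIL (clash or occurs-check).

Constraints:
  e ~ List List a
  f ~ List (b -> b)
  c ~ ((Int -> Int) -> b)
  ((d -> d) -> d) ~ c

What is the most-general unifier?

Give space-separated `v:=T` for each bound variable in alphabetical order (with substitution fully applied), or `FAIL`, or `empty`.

step 1: unify e ~ List List a  [subst: {-} | 3 pending]
  bind e := List List a
step 2: unify f ~ List (b -> b)  [subst: {e:=List List a} | 2 pending]
  bind f := List (b -> b)
step 3: unify c ~ ((Int -> Int) -> b)  [subst: {e:=List List a, f:=List (b -> b)} | 1 pending]
  bind c := ((Int -> Int) -> b)
step 4: unify ((d -> d) -> d) ~ ((Int -> Int) -> b)  [subst: {e:=List List a, f:=List (b -> b), c:=((Int -> Int) -> b)} | 0 pending]
  -> decompose arrow: push (d -> d)~(Int -> Int), d~b
step 5: unify (d -> d) ~ (Int -> Int)  [subst: {e:=List List a, f:=List (b -> b), c:=((Int -> Int) -> b)} | 1 pending]
  -> decompose arrow: push d~Int, d~Int
step 6: unify d ~ Int  [subst: {e:=List List a, f:=List (b -> b), c:=((Int -> Int) -> b)} | 2 pending]
  bind d := Int
step 7: unify Int ~ Int  [subst: {e:=List List a, f:=List (b -> b), c:=((Int -> Int) -> b), d:=Int} | 1 pending]
  -> identical, skip
step 8: unify Int ~ b  [subst: {e:=List List a, f:=List (b -> b), c:=((Int -> Int) -> b), d:=Int} | 0 pending]
  bind b := Int

Answer: b:=Int c:=((Int -> Int) -> Int) d:=Int e:=List List a f:=List (Int -> Int)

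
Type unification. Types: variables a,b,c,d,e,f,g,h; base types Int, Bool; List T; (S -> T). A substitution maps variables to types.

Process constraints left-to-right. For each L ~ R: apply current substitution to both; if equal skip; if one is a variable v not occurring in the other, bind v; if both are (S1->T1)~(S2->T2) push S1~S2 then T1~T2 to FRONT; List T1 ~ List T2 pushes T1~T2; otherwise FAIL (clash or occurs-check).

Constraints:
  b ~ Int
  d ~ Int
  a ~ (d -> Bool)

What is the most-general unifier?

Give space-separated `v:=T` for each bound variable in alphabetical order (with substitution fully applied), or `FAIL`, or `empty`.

Answer: a:=(Int -> Bool) b:=Int d:=Int

Derivation:
step 1: unify b ~ Int  [subst: {-} | 2 pending]
  bind b := Int
step 2: unify d ~ Int  [subst: {b:=Int} | 1 pending]
  bind d := Int
step 3: unify a ~ (Int -> Bool)  [subst: {b:=Int, d:=Int} | 0 pending]
  bind a := (Int -> Bool)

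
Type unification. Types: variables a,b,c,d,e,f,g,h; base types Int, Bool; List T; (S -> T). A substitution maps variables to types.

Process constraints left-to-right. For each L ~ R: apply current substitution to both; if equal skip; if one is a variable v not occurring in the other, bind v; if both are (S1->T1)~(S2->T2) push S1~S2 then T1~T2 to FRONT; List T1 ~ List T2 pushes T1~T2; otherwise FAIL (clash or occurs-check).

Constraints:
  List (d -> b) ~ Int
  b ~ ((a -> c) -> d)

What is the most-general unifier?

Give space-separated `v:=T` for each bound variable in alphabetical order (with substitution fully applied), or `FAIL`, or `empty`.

step 1: unify List (d -> b) ~ Int  [subst: {-} | 1 pending]
  clash: List (d -> b) vs Int

Answer: FAIL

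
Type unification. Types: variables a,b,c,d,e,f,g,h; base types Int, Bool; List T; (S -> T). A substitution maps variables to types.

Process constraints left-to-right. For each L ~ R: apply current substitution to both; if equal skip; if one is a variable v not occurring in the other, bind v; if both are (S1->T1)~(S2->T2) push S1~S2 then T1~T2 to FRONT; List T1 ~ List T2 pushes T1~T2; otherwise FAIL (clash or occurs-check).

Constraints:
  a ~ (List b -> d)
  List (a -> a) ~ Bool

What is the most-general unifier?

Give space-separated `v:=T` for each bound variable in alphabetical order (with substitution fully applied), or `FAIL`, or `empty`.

step 1: unify a ~ (List b -> d)  [subst: {-} | 1 pending]
  bind a := (List b -> d)
step 2: unify List ((List b -> d) -> (List b -> d)) ~ Bool  [subst: {a:=(List b -> d)} | 0 pending]
  clash: List ((List b -> d) -> (List b -> d)) vs Bool

Answer: FAIL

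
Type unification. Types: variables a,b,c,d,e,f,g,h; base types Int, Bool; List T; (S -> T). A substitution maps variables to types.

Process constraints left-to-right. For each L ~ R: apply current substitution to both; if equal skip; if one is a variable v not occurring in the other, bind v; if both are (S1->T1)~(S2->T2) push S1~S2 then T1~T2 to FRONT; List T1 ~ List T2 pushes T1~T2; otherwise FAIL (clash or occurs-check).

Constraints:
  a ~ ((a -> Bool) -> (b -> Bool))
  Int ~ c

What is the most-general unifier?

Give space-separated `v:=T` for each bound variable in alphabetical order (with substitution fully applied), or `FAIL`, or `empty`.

step 1: unify a ~ ((a -> Bool) -> (b -> Bool))  [subst: {-} | 1 pending]
  occurs-check fail: a in ((a -> Bool) -> (b -> Bool))

Answer: FAIL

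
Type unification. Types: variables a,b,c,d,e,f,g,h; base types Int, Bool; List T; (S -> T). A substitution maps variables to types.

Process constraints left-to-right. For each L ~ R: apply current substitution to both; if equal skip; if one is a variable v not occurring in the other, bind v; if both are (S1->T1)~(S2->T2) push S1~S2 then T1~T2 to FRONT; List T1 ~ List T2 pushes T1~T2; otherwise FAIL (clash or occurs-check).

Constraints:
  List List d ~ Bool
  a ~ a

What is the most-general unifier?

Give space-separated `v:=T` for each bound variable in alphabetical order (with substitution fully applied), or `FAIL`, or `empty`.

step 1: unify List List d ~ Bool  [subst: {-} | 1 pending]
  clash: List List d vs Bool

Answer: FAIL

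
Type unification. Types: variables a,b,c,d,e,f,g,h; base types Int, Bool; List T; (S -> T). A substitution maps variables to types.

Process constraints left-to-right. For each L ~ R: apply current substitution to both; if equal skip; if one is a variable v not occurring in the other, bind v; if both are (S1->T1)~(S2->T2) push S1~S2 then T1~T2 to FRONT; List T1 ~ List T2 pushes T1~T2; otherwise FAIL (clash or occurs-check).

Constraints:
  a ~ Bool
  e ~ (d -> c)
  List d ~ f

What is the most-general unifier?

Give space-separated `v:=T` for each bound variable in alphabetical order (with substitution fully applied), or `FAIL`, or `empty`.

Answer: a:=Bool e:=(d -> c) f:=List d

Derivation:
step 1: unify a ~ Bool  [subst: {-} | 2 pending]
  bind a := Bool
step 2: unify e ~ (d -> c)  [subst: {a:=Bool} | 1 pending]
  bind e := (d -> c)
step 3: unify List d ~ f  [subst: {a:=Bool, e:=(d -> c)} | 0 pending]
  bind f := List d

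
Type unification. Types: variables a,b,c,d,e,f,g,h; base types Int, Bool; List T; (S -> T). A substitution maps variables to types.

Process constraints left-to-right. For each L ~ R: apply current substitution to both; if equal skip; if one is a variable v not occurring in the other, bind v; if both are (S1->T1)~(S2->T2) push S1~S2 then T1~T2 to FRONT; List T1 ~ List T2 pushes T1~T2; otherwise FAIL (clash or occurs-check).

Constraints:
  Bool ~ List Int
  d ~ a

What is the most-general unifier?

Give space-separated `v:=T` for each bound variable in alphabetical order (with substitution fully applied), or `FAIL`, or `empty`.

Answer: FAIL

Derivation:
step 1: unify Bool ~ List Int  [subst: {-} | 1 pending]
  clash: Bool vs List Int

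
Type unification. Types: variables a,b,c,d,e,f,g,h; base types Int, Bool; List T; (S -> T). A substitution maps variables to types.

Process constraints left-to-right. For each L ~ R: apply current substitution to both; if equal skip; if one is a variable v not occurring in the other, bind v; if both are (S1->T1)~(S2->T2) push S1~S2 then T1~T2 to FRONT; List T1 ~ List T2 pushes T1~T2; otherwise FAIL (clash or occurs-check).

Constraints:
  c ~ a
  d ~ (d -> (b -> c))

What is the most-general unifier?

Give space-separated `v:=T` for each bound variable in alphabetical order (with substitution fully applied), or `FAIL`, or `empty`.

Answer: FAIL

Derivation:
step 1: unify c ~ a  [subst: {-} | 1 pending]
  bind c := a
step 2: unify d ~ (d -> (b -> a))  [subst: {c:=a} | 0 pending]
  occurs-check fail: d in (d -> (b -> a))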